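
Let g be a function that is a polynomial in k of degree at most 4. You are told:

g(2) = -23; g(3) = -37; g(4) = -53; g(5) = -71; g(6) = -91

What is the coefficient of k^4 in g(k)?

Write g(k) = ak^4 + bk³ + ck² + dk + e; the 5 given values yield a linear system in the 5 coefficients.
Solving, the top 2 coefficients vanish, and g(k) = -k² - 9k - 1.
The coefficient of k^4 is 0.

0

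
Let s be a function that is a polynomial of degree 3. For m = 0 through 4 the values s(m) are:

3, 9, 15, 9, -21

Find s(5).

-87

Write s(m) = am³ + bm² + cm + d; the 5 given values yield a linear system in the 4 coefficients.
Solving, s(m) = -2m³ + 6m² + 2m + 3.
Then s(5) = -87.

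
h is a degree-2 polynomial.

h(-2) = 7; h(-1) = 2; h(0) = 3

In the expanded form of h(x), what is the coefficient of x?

4

Write h(x) = ax² + bx + c; the 3 given values yield a linear system in the 3 coefficients.
Solving, h(x) = 3x² + 4x + 3.
The coefficient of x is 4.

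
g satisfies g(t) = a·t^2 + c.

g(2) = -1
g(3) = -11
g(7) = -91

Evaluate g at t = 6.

-65

From g(2) = -1 and g(3) = -11: 4a + c = -1 and 9a + c = -11.
Subtracting: 5a = -10, so a = -2; then c = -1 − (-2)·4 = 7.
So g(t) = -2t² + 7, and g(6) = -65.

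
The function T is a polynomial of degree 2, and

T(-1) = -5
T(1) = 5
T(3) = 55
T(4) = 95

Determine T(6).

205

Write T(n) = an² + bn + c; the 4 given values yield a linear system in the 3 coefficients.
Solving, T(n) = 5n² + 5n - 5.
Then T(6) = 205.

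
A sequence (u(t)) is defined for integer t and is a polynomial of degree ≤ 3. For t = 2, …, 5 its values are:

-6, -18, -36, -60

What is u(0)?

First differences: -12, -18, -24. Second differences: -6, -6.
Level-2 differences are constant, so u has degree 2.
Fitting a degree-2 polynomial gives u(t) = -3t² + 3t.
Then u(0) = 0.

0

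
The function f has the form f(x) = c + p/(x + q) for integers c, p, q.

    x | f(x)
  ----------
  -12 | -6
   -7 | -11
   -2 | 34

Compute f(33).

(f(x) − c)(x + q) = p for each data point; the three points give a linear system in c and q, then p follows.
Solving: c = -2, q = 3, p = 36, so f(x) = -2 + 36/(x + 3).
Then f(33) = -2 + 36/36 = -1.

-1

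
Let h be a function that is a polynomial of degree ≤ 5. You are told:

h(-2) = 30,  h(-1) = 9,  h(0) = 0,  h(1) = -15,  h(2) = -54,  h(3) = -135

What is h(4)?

First differences: -21, -9, -15, -39, -81. Second differences: 12, -6, -24, -42. Third differences: -18, -18, -18.
Level-3 differences are constant, so h has degree 3.
Fitting a degree-3 polynomial gives h(t) = -3t³ - 3t² - 9t.
Then h(4) = -276.

-276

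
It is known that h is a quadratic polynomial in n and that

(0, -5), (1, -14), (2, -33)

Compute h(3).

Write h(n) = an² + bn + c; the 3 given values yield a linear system in the 3 coefficients.
Solving, h(n) = -5n² - 4n - 5.
Then h(3) = -62.

-62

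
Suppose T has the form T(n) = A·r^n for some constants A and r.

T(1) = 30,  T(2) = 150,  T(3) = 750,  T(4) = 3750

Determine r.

5

Consecutive ratio: 150/30 = 5, and 750/150 = 5, so r = 5.
Then A·5^1 = 30 gives A = 6, and T(n) = 6·5^n.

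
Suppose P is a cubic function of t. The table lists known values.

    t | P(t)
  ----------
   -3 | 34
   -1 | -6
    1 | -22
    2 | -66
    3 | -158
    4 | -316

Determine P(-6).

Write P(t) = at³ + bt² + ct + d; the 6 given values yield a linear system in the 4 coefficients.
Solving, P(t) = -3t³ - 6t² - 5t - 8.
Then P(-6) = 454.

454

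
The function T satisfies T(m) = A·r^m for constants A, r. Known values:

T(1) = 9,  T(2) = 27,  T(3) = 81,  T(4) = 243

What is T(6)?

Consecutive ratio: 27/9 = 3, and 81/27 = 3, so r = 3.
Then A·3^1 = 9 gives A = 3, and T(m) = 3·3^m.
T(6) = 3·3^6 = 2187.

2187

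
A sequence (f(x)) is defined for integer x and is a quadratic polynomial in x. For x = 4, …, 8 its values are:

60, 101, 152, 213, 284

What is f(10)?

456

First differences: 41, 51, 61, 71. Second differences: 10, 10, 10.
Level-2 differences are constant, so f has degree 2.
Fitting a degree-2 polynomial gives f(x) = 5x² - 4x - 4.
Then f(10) = 456.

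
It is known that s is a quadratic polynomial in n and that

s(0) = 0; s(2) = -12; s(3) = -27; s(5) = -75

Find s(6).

-108

Write s(n) = an² + bn + c; the 4 given values yield a linear system in the 3 coefficients.
Solving, s(n) = -3n².
Then s(6) = -108.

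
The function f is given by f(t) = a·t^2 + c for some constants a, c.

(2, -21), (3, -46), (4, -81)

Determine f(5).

-126

From f(2) = -21 and f(3) = -46: 4a + c = -21 and 9a + c = -46.
Subtracting: 5a = -25, so a = -5; then c = -21 − (-5)·4 = -1.
So f(t) = -5t² − 1, and f(5) = -126.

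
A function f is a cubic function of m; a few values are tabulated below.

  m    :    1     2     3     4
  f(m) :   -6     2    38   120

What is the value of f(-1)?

Write f(m) = am³ + bm² + cm + d; the 4 given values yield a linear system in the 4 coefficients.
Solving, f(m) = 3m³ - 4m² - m - 4.
Then f(-1) = -10.

-10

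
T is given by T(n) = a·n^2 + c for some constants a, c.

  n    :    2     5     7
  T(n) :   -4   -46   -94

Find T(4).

From T(2) = -4 and T(5) = -46: 4a + c = -4 and 25a + c = -46.
Subtracting: 21a = -42, so a = -2; then c = -4 − (-2)·4 = 4.
So T(n) = -2n² + 4, and T(4) = -28.

-28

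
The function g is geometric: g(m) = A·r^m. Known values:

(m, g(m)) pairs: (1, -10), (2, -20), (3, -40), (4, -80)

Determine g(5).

Consecutive ratio: -20/(-10) = 2, and -40/(-20) = 2, so r = 2.
Then A·2^1 = -10 gives A = -5, and g(m) = -5·2^m.
g(5) = -5·2^5 = -160.

-160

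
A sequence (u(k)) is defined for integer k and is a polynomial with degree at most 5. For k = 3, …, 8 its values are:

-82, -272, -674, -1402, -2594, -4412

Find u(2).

-14

Write u(k) = ak^5 + bk^4 + ck³ + dk² + ek + p; the 6 given values yield a linear system in the 6 coefficients.
Solving, the leading coefficient vanishes, and u(k) = -k^4 - k³ + 3k² + k - 4.
Then u(2) = -14.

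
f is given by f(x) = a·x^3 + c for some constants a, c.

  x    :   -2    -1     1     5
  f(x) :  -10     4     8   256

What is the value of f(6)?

438

From f(-2) = -10 and f(-1) = 4: -8a + c = -10 and -1a + c = 4.
Subtracting: 7a = 14, so a = 2; then c = -10 − 2·(-8) = 6.
So f(x) = 2x³ + 6, and f(6) = 438.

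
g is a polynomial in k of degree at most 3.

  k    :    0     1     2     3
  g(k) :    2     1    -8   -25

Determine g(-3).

First differences: -1, -9, -17. Second differences: -8, -8.
Level-2 differences are constant, so g has degree 2.
Fitting a degree-2 polynomial gives g(k) = -4k² + 3k + 2.
Then g(-3) = -43.

-43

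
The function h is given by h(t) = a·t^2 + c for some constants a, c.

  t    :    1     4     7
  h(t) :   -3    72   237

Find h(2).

From h(1) = -3 and h(4) = 72: 1a + c = -3 and 16a + c = 72.
Subtracting: 15a = 75, so a = 5; then c = -3 − 5·1 = -8.
So h(t) = 5t² − 8, and h(2) = 12.

12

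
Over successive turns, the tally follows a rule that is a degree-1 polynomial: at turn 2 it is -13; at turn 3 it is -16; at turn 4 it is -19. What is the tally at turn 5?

Write the value at t as s(t).
First differences: -3, -3.
Level-1 differences are constant, so s has degree 1.
Fitting a degree-1 polynomial gives s(t) = -3t - 7.
Then s(5) = -22.

-22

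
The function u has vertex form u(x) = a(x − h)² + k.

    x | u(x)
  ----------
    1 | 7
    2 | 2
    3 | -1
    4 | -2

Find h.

First differences -5, -3, -1; second difference 2 = 2a, so a = 1.
Expanding, the x-coefficient is −2ah = -2h; matching it to the data gives h = 4, and then k = -2.
So u(x) = 1(x − 4)² − 2.
Hence h = 4.

4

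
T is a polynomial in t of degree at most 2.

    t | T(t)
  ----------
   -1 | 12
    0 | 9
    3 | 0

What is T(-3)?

18

Write T(t) = at² + bt + c; the 3 given values yield a linear system in the 3 coefficients.
Solving, the leading coefficient vanishes, and T(t) = -3t + 9.
Then T(-3) = 18.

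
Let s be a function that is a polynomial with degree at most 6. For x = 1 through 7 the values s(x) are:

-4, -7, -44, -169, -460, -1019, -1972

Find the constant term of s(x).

First differences: -3, -37, -125, -291, -559, -953. Second differences: -34, -88, -166, -268, -394. Third differences: -54, -78, -102, -126. Fourth differences: -24, -24, -24.
Level-4 differences are constant, so s has degree 4.
Fitting a degree-4 polynomial gives s(x) = -x^4 + x³ + 2x² - x - 5.
The constant term is s(0) = -5.

-5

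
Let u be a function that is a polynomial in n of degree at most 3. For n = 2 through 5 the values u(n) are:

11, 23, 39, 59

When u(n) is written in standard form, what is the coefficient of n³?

First differences: 12, 16, 20. Second differences: 4, 4.
Level-2 differences are constant, so u has degree 2.
Fitting a degree-2 polynomial gives u(n) = 2n² + 2n - 1.
The coefficient of n³ is 0.

0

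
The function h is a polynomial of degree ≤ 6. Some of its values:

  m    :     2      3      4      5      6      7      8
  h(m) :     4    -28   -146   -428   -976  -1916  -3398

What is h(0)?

2

First differences: -32, -118, -282, -548, -940, -1482. Second differences: -86, -164, -266, -392, -542. Third differences: -78, -102, -126, -150. Fourth differences: -24, -24, -24.
Level-4 differences are constant, so h has degree 4.
Fitting a degree-4 polynomial gives h(m) = -m^4 + m³ + 3m² - m + 2.
Then h(0) = 2.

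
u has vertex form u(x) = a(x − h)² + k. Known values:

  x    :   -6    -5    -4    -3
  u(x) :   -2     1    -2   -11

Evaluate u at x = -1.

-47

First differences 3, -3, -9; second difference -6 = 2a, so a = -3.
Expanding, the x-coefficient is −2ah = 6h; matching it to the data gives h = -5, and then k = 1.
So u(x) = -3(x + 5)² + 1.
u(-1) = -3·4² + 1 = -47.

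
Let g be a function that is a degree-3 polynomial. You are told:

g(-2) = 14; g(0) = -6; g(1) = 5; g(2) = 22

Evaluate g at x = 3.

39

Write g(x) = ax³ + bx² + cx + d; the 4 given values yield a linear system in the 4 coefficients.
Solving, g(x) = -x³ + 6x² + 6x - 6.
Then g(3) = 39.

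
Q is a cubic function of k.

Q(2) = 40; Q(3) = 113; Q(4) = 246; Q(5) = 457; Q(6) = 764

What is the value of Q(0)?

2

Write Q(k) = ak³ + bk² + ck + d; the 5 given values yield a linear system in the 4 coefficients.
Solving, Q(k) = 3k³ + 3k² + k + 2.
Then Q(0) = 2.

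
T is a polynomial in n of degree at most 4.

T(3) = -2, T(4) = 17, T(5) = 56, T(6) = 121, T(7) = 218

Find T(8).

353

First differences: 19, 39, 65, 97. Second differences: 20, 26, 32. Third differences: 6, 6.
Level-3 differences are constant, so T has degree 3.
Fitting a degree-3 polynomial gives T(n) = n³ - 2n² - 4n + 1.
Then T(8) = 353.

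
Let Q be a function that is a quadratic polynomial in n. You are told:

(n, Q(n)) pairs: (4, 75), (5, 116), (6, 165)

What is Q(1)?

Write Q(n) = an² + bn + c; the 3 given values yield a linear system in the 3 coefficients.
Solving, Q(n) = 4n² + 5n - 9.
Then Q(1) = 0.

0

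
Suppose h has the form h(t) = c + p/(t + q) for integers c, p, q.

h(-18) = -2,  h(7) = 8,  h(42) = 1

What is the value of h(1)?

-40

(h(t) − c)(t + q) = p for each data point; the three points give a linear system in c and q, then p follows.
Solving: c = 0, q = -2, p = 40, so h(t) = 40/(t − 2).
Then h(1) = 0 + 40/(-1) = -40.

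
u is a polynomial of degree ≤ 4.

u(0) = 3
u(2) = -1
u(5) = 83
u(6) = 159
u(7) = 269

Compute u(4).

Write u(n) = an^4 + bn³ + cn² + dn + e; the 5 given values yield a linear system in the 5 coefficients.
Solving, the leading coefficient vanishes, and u(n) = n³ - n² - 4n + 3.
Then u(4) = 35.

35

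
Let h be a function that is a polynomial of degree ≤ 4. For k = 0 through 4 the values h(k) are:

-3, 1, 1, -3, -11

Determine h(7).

-59

Write h(k) = ak^4 + bk³ + ck² + dk + e; the 5 given values yield a linear system in the 5 coefficients.
Solving, the top 2 coefficients vanish, and h(k) = -2k² + 6k - 3.
Then h(7) = -59.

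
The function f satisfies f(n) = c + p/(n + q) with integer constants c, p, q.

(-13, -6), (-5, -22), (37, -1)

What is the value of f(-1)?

(f(n) − c)(n + q) = p for each data point; the three points give a linear system in c and q, then p follows.
Solving: c = -2, q = 3, p = 40, so f(n) = -2 + 40/(n + 3).
Then f(-1) = -2 + 40/2 = 18.

18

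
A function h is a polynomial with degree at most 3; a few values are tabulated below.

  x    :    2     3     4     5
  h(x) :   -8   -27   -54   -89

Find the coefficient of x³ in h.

First differences: -19, -27, -35. Second differences: -8, -8.
Level-2 differences are constant, so h has degree 2.
Fitting a degree-2 polynomial gives h(x) = -4x² + x + 6.
The coefficient of x³ is 0.

0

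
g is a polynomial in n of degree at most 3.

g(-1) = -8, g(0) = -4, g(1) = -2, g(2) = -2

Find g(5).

-14

First differences: 4, 2, 0. Second differences: -2, -2.
Level-2 differences are constant, so g has degree 2.
Fitting a degree-2 polynomial gives g(n) = -n² + 3n - 4.
Then g(5) = -14.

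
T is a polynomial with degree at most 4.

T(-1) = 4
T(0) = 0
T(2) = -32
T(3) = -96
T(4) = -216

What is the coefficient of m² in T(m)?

-1

Write T(m) = am^4 + bm³ + cm² + dm + e; the 5 given values yield a linear system in the 5 coefficients.
Solving, the leading coefficient vanishes, and T(m) = -3m³ - m² - 2m.
The coefficient of m² is -1.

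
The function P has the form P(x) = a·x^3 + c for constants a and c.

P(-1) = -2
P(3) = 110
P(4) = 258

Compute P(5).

502

From P(-1) = -2 and P(3) = 110: -1a + c = -2 and 27a + c = 110.
Subtracting: 28a = 112, so a = 4; then c = -2 − 4·(-1) = 2.
So P(x) = 4x³ + 2, and P(5) = 502.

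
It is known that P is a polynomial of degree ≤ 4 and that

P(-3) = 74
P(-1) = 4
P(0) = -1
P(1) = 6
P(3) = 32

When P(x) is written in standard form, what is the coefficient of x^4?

0

Write P(x) = ax^4 + bx³ + cx² + dx + e; the 5 given values yield a linear system in the 5 coefficients.
Solving, the leading coefficient vanishes, and P(x) = -x³ + 6x² + 2x - 1.
The coefficient of x^4 is 0.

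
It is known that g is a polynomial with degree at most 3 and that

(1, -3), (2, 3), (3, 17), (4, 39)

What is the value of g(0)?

Write g(x) = ax³ + bx² + cx + d; the 4 given values yield a linear system in the 4 coefficients.
Solving, the leading coefficient vanishes, and g(x) = 4x² - 6x - 1.
Then g(0) = -1.

-1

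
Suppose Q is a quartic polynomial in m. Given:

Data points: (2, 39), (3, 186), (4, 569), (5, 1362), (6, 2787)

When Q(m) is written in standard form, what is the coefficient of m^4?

2

Write Q(m) = am^4 + bm³ + cm² + dm + e; the 5 given values yield a linear system in the 5 coefficients.
Solving, Q(m) = 2m^4 + m³ - m² + 3m - 3.
The coefficient of m^4 is 2.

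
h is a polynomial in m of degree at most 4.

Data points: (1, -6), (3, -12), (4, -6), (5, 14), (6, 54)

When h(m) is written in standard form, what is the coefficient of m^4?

0

Write h(m) = am^4 + bm³ + cm² + dm + e; the 5 given values yield a linear system in the 5 coefficients.
Solving, the leading coefficient vanishes, and h(m) = m³ - 5m² + 4m - 6.
The coefficient of m^4 is 0.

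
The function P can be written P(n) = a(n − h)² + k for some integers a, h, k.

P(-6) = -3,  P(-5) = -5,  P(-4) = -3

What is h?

-5

First differences -2, 2; second difference 4 = 2a, so a = 2.
Expanding, the n-coefficient is −2ah = -4h; matching it to the data gives h = -5, and then k = -5.
So P(n) = 2(n + 5)² − 5.
Hence h = -5.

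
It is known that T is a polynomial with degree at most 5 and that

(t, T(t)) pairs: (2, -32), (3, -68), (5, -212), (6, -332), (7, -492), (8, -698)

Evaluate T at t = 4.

-126

Write T(t) = at^5 + bt^4 + ct³ + dt² + et + p; the 6 given values yield a linear system in the 6 coefficients.
Solving, the top 2 coefficients vanish, and T(t) = -t³ - 2t² - 7t - 2.
Then T(4) = -126.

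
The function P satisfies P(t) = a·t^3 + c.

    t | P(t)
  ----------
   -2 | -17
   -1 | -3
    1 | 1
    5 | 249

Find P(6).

431

From P(-2) = -17 and P(-1) = -3: -8a + c = -17 and -1a + c = -3.
Subtracting: 7a = 14, so a = 2; then c = -17 − 2·(-8) = -1.
So P(t) = 2t³ − 1, and P(6) = 431.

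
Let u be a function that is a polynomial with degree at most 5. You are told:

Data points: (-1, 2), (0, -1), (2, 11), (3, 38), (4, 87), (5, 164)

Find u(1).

0

Write u(k) = ak^5 + bk^4 + ck³ + dk² + ek + p; the 6 given values yield a linear system in the 6 coefficients.
Solving, the top 2 coefficients vanish, and u(k) = k³ + 2k² - 2k - 1.
Then u(1) = 0.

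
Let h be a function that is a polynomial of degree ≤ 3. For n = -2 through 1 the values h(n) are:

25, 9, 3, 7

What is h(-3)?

First differences: -16, -6, 4. Second differences: 10, 10.
Level-2 differences are constant, so h has degree 2.
Fitting a degree-2 polynomial gives h(n) = 5n² - n + 3.
Then h(-3) = 51.

51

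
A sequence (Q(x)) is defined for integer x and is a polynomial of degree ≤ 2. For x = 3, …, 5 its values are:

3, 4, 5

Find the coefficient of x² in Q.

First differences: 1, 1.
Level-1 differences are constant, so Q has degree 1.
Fitting a degree-1 polynomial gives Q(x) = x.
The coefficient of x² is 0.

0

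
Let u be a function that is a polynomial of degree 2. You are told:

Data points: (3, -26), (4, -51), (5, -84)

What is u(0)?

1

Write u(m) = am² + bm + c; the 3 given values yield a linear system in the 3 coefficients.
Solving, u(m) = -4m² + 3m + 1.
The constant term is u(0) = 1.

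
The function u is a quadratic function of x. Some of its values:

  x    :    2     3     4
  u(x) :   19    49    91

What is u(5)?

Write u(x) = ax² + bx + c; the 3 given values yield a linear system in the 3 coefficients.
Solving, u(x) = 6x² - 5.
Then u(5) = 145.

145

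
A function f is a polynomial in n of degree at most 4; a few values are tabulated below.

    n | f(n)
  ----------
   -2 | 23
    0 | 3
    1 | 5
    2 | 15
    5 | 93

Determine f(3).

Write f(n) = an^4 + bn³ + cn² + dn + e; the 5 given values yield a linear system in the 5 coefficients.
Solving, the top 2 coefficients vanish, and f(n) = 4n² - 2n + 3.
Then f(3) = 33.

33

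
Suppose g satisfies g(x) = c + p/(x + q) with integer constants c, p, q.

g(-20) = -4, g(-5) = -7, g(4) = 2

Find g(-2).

(g(x) − c)(x + q) = p for each data point; the three points give a linear system in c and q, then p follows.
Solving: c = -3, q = 0, p = 20, so g(x) = -3 + 20/(x + 0).
Then g(-2) = -3 + 20/(-2) = -13.

-13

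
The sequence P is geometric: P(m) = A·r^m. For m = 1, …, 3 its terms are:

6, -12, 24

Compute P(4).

Consecutive ratio: -12/6 = -2, and 24/(-12) = -2, so r = -2.
Then A·(-2)^1 = 6 gives A = -3, and P(m) = -3·(-2)^m.
P(4) = -3·(-2)^4 = -48.

-48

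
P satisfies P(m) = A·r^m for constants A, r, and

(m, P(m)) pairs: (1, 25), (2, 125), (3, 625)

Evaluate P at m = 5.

Consecutive ratio: 125/25 = 5, and 625/125 = 5, so r = 5.
Then A·5^1 = 25 gives A = 5, and P(m) = 5·5^m.
P(5) = 5·5^5 = 15625.

15625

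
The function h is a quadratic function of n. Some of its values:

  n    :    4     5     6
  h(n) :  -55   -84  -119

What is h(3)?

-32

Write h(n) = an² + bn + c; the 3 given values yield a linear system in the 3 coefficients.
Solving, h(n) = -3n² - 2n + 1.
Then h(3) = -32.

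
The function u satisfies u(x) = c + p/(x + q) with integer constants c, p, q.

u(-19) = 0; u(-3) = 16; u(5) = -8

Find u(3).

(u(x) − c)(x + q) = p for each data point; the three points give a linear system in c and q, then p follows.
Solving: c = -2, q = 1, p = -36, so u(x) = -2 − 36/(x + 1).
Then u(3) = -2 − 36/4 = -11.

-11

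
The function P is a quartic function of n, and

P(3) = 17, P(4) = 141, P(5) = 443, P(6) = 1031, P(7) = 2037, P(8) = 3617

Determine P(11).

13721

First differences: 124, 302, 588, 1006, 1580. Second differences: 178, 286, 418, 574. Third differences: 108, 132, 156. Fourth differences: 24, 24.
Level-4 differences are constant, so P has degree 4.
Fitting a degree-4 polynomial gives P(n) = n^4 - 8n² + 5n - 7.
Then P(11) = 13721.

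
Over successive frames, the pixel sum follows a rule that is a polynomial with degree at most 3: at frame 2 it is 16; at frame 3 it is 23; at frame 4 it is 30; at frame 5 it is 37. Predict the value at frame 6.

Write the value at m as f(m).
First differences: 7, 7, 7.
Level-1 differences are constant, so f has degree 1.
Fitting a degree-1 polynomial gives f(m) = 7m + 2.
Then f(6) = 44.

44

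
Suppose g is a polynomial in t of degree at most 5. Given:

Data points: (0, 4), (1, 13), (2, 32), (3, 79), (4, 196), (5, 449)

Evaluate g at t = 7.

1747

First differences: 9, 19, 47, 117, 253. Second differences: 10, 28, 70, 136. Third differences: 18, 42, 66. Fourth differences: 24, 24.
Level-4 differences are constant, so g has degree 4.
Fitting a degree-4 polynomial gives g(t) = t^4 - 3t³ + 7t² + 4t + 4.
Then g(7) = 1747.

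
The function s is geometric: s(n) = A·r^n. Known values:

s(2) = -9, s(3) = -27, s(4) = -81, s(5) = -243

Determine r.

Consecutive ratio: -27/(-9) = 3, and -81/(-27) = 3, so r = 3.
Then A·3^2 = -9 gives A = -1, and s(n) = -1·3^n.

3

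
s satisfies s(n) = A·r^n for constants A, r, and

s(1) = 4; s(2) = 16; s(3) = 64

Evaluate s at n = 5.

1024

Consecutive ratio: 16/4 = 4, and 64/16 = 4, so r = 4.
Then A·4^1 = 4 gives A = 1, and s(n) = 1·4^n.
s(5) = 1·4^5 = 1024.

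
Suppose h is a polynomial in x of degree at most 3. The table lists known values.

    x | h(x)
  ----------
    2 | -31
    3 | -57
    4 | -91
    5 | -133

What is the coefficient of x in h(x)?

Write h(x) = ax³ + bx² + cx + d; the 4 given values yield a linear system in the 4 coefficients.
Solving, the leading coefficient vanishes, and h(x) = -4x² - 6x - 3.
The coefficient of x is -6.

-6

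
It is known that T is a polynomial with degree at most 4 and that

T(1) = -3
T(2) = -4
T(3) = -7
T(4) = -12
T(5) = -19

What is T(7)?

First differences: -1, -3, -5, -7. Second differences: -2, -2, -2.
Level-2 differences are constant, so T has degree 2.
Fitting a degree-2 polynomial gives T(t) = -t² + 2t - 4.
Then T(7) = -39.

-39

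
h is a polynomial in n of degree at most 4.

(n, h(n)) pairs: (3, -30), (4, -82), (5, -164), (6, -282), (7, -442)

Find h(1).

8

First differences: -52, -82, -118, -160. Second differences: -30, -36, -42. Third differences: -6, -6.
Level-3 differences are constant, so h has degree 3.
Fitting a degree-3 polynomial gives h(n) = -n³ - 3n² + 6n + 6.
Then h(1) = 8.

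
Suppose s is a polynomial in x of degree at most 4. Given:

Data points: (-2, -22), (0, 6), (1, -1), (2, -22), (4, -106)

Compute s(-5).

-169

Write s(x) = ax^4 + bx³ + cx² + dx + e; the 5 given values yield a linear system in the 5 coefficients.
Solving, the top 2 coefficients vanish, and s(x) = -7x² + 6.
Then s(-5) = -169.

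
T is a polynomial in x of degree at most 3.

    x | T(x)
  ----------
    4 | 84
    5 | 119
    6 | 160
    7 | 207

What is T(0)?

First differences: 35, 41, 47. Second differences: 6, 6.
Level-2 differences are constant, so T has degree 2.
Fitting a degree-2 polynomial gives T(x) = 3x² + 8x + 4.
The constant term is T(0) = 4.

4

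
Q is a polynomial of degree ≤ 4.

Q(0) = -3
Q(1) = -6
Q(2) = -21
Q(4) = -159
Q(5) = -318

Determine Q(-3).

Write Q(n) = an^4 + bn³ + cn² + dn + e; the 5 given values yield a linear system in the 5 coefficients.
Solving, the leading coefficient vanishes, and Q(n) = -3n³ + 3n² - 3n - 3.
Then Q(-3) = 114.

114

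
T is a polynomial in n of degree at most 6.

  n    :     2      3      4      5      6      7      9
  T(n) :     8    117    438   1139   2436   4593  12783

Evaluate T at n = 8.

7922

Write T(n) = an^6 + bn^5 + cn^4 + dn³ + en² + pn + q; the 7 given values yield a linear system in the 7 coefficients.
Solving, the top 2 coefficients vanish, and T(n) = 2n^4 - 4n² - n - 6.
Then T(8) = 7922.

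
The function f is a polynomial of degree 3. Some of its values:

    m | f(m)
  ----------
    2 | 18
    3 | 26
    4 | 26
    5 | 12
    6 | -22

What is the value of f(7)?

First differences: 8, 0, -14, -34. Second differences: -8, -14, -20. Third differences: -6, -6.
Level-3 differences are constant, so f has degree 3.
Fitting a degree-3 polynomial gives f(m) = -m³ + 5m² + 2m + 2.
Then f(7) = -82.

-82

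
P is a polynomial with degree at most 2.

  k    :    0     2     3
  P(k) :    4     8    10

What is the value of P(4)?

Write P(k) = ak² + bk + c; the 3 given values yield a linear system in the 3 coefficients.
Solving, the leading coefficient vanishes, and P(k) = 2k + 4.
Then P(4) = 12.

12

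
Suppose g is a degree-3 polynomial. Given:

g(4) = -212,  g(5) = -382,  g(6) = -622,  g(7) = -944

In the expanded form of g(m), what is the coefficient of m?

-3

Write g(m) = am³ + bm² + cm + d; the 4 given values yield a linear system in the 4 coefficients.
Solving, g(m) = -2m³ - 5m² - 3m + 8.
The coefficient of m is -3.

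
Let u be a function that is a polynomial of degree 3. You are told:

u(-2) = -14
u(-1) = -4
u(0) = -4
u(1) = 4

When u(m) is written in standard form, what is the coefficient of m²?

Write u(m) = am³ + bm² + cm + d; the 4 given values yield a linear system in the 4 coefficients.
Solving, u(m) = 3m³ + 4m² + m - 4.
The coefficient of m² is 4.

4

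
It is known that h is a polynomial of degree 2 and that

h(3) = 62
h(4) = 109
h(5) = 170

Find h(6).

Write h(t) = at² + bt + c; the 3 given values yield a linear system in the 3 coefficients.
Solving, h(t) = 7t² - 2t + 5.
Then h(6) = 245.

245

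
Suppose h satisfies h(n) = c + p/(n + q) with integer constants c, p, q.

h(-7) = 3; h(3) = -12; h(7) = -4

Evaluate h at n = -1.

(h(n) − c)(n + q) = p for each data point; the three points give a linear system in c and q, then p follows.
Solving: c = 0, q = -1, p = -24, so h(n) = -24/(n − 1).
Then h(-1) = 0 − 24/(-2) = 12.

12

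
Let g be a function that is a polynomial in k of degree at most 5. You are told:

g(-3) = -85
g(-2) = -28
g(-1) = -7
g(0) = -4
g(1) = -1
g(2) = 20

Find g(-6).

-652

Write g(k) = ak^5 + bk^4 + ck³ + dk² + ek + p; the 6 given values yield a linear system in the 6 coefficients.
Solving, the top 2 coefficients vanish, and g(k) = 3k³ - 4.
Then g(-6) = -652.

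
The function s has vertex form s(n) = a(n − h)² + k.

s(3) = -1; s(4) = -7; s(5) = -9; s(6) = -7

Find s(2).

First differences -6, -2, 2; second difference 4 = 2a, so a = 2.
Expanding, the n-coefficient is −2ah = -4h; matching it to the data gives h = 5, and then k = -9.
So s(n) = 2(n − 5)² − 9.
s(2) = 2·(-3)² − 9 = 9.

9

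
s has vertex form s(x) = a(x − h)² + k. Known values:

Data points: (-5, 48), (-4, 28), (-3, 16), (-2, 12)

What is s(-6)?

76

First differences -20, -12, -4; second difference 8 = 2a, so a = 4.
Expanding, the x-coefficient is −2ah = -8h; matching it to the data gives h = -2, and then k = 12.
So s(x) = 4(x + 2)² + 12.
s(-6) = 4·(-4)² + 12 = 76.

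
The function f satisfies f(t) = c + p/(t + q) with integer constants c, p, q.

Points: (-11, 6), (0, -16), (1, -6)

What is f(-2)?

24

(f(t) − c)(t + q) = p for each data point; the three points give a linear system in c and q, then p follows.
Solving: c = 4, q = 1, p = -20, so f(t) = 4 − 20/(t + 1).
Then f(-2) = 4 − 20/(-1) = 24.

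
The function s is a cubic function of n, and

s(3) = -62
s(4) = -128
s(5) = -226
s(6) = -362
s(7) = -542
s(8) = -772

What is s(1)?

First differences: -66, -98, -136, -180, -230. Second differences: -32, -38, -44, -50. Third differences: -6, -6, -6.
Level-3 differences are constant, so s has degree 3.
Fitting a degree-3 polynomial gives s(n) = -n³ - 4n² - n + 4.
Then s(1) = -2.

-2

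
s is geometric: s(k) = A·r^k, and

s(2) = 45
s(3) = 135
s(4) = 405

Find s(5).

Consecutive ratio: 135/45 = 3, and 405/135 = 3, so r = 3.
Then A·3^2 = 45 gives A = 5, and s(k) = 5·3^k.
s(5) = 5·3^5 = 1215.

1215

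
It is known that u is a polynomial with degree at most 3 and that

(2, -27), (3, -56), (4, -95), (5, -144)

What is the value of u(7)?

-272

First differences: -29, -39, -49. Second differences: -10, -10.
Level-2 differences are constant, so u has degree 2.
Fitting a degree-2 polynomial gives u(t) = -5t² - 4t + 1.
Then u(7) = -272.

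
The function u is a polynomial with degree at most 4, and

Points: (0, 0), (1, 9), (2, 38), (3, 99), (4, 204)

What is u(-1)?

-1

First differences: 9, 29, 61, 105. Second differences: 20, 32, 44. Third differences: 12, 12.
Level-3 differences are constant, so u has degree 3.
Fitting a degree-3 polynomial gives u(m) = 2m³ + 4m² + 3m.
Then u(-1) = -1.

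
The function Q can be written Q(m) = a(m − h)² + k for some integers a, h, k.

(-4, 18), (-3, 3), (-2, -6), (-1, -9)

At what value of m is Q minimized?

First differences -15, -9, -3; second difference 6 = 2a, so a = 3.
Expanding, the m-coefficient is −2ah = -6h; matching it to the data gives h = -1, and then k = -9.
So Q(m) = 3(m + 1)² − 9.
Hence h = -1.

-1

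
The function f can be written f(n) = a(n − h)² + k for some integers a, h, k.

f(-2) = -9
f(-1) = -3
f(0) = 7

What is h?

First differences 6, 10; second difference 4 = 2a, so a = 2.
Expanding, the n-coefficient is −2ah = -4h; matching it to the data gives h = -3, and then k = -11.
So f(n) = 2(n + 3)² − 11.
Hence h = -3.

-3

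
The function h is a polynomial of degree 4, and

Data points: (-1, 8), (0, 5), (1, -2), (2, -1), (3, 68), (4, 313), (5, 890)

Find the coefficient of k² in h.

-4

First differences: -3, -7, 1, 69, 245, 577. Second differences: -4, 8, 68, 176, 332. Third differences: 12, 60, 108, 156. Fourth differences: 48, 48, 48.
Level-4 differences are constant, so h has degree 4.
Fitting a degree-4 polynomial gives h(k) = 2k^4 - 2k³ - 4k² - 3k + 5.
The coefficient of k² is -4.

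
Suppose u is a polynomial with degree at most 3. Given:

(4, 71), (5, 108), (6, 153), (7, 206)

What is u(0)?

First differences: 37, 45, 53. Second differences: 8, 8.
Level-2 differences are constant, so u has degree 2.
Fitting a degree-2 polynomial gives u(m) = 4m² + m + 3.
The constant term is u(0) = 3.

3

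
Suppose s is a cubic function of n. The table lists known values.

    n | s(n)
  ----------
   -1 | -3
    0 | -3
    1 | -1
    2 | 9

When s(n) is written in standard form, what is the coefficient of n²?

1

Write s(n) = an³ + bn² + cn + d; the 4 given values yield a linear system in the 4 coefficients.
Solving, s(n) = n³ + n² - 3.
The coefficient of n² is 1.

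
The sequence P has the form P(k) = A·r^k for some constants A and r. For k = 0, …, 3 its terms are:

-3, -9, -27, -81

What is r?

Consecutive ratio: -9/(-3) = 3, and -27/(-9) = 3, so r = 3.
Then A·3^0 = -3 gives A = -3, and P(k) = -3·3^k.

3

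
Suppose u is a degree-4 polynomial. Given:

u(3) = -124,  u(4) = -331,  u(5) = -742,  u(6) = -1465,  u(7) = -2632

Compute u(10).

-10477

Write u(t) = at^4 + bt³ + ct² + dt + e; the 5 given values yield a linear system in the 5 coefficients.
Solving, u(t) = -t^4 - 5t² + 3t - 7.
Then u(10) = -10477.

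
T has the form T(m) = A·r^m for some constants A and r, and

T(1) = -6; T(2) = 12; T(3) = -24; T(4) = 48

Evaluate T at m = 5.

Consecutive ratio: 12/(-6) = -2, and -24/12 = -2, so r = -2.
Then A·(-2)^1 = -6 gives A = 3, and T(m) = 3·(-2)^m.
T(5) = 3·(-2)^5 = -96.

-96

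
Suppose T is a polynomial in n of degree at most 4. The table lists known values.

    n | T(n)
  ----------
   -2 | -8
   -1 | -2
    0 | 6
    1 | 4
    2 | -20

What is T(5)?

Write T(n) = an^4 + bn³ + cn² + dn + e; the 5 given values yield a linear system in the 5 coefficients.
Solving, the leading coefficient vanishes, and T(n) = -2n³ - 5n² + 5n + 6.
Then T(5) = -344.

-344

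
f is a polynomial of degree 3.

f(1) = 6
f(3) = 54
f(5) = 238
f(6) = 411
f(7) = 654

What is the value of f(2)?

19

Write f(k) = ak³ + bk² + ck + d; the 5 given values yield a linear system in the 4 coefficients.
Solving, f(k) = 2k³ - k² + 2k + 3.
Then f(2) = 19.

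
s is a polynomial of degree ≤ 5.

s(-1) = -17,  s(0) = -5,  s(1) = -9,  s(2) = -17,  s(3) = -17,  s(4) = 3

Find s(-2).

Write s(x) = ax^5 + bx^4 + cx³ + dx² + ex + p; the 6 given values yield a linear system in the 6 coefficients.
Solving, the top 2 coefficients vanish, and s(x) = 2x³ - 8x² + 2x - 5.
Then s(-2) = -57.

-57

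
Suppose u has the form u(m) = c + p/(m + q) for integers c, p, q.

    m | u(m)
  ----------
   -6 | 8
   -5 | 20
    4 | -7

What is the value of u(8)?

(u(m) − c)(m + q) = p for each data point; the three points give a linear system in c and q, then p follows.
Solving: c = -4, q = 4, p = -24, so u(m) = -4 − 24/(m + 4).
Then u(8) = -4 − 24/12 = -6.

-6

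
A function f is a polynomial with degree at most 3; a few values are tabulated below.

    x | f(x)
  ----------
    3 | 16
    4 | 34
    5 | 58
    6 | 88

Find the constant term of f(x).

-2

First differences: 18, 24, 30. Second differences: 6, 6.
Level-2 differences are constant, so f has degree 2.
Fitting a degree-2 polynomial gives f(x) = 3x² - 3x - 2.
The constant term is f(0) = -2.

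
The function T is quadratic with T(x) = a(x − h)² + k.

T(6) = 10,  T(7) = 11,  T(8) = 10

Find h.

First differences 1, -1; second difference -2 = 2a, so a = -1.
Expanding, the x-coefficient is −2ah = 2h; matching it to the data gives h = 7, and then k = 11.
So T(x) = -1(x − 7)² + 11.
Hence h = 7.

7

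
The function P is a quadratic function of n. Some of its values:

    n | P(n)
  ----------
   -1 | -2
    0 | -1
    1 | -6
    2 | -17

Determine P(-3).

-22

First differences: 1, -5, -11. Second differences: -6, -6.
Level-2 differences are constant, so P has degree 2.
Fitting a degree-2 polynomial gives P(n) = -3n² - 2n - 1.
Then P(-3) = -22.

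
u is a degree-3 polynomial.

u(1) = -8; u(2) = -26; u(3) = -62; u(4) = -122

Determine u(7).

-506

Write u(m) = am³ + bm² + cm + d; the 4 given values yield a linear system in the 4 coefficients.
Solving, u(m) = -m³ - 3m² - 2m - 2.
Then u(7) = -506.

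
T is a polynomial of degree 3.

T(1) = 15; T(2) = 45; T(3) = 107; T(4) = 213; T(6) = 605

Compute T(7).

915

Write T(n) = an³ + bn² + cn + d; the 5 given values yield a linear system in the 4 coefficients.
Solving, T(n) = 2n³ + 4n² + 4n + 5.
Then T(7) = 915.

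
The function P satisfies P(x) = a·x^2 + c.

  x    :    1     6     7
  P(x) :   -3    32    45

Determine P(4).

From P(1) = -3 and P(6) = 32: 1a + c = -3 and 36a + c = 32.
Subtracting: 35a = 35, so a = 1; then c = -3 − 1·1 = -4.
So P(x) = 1x² − 4, and P(4) = 12.

12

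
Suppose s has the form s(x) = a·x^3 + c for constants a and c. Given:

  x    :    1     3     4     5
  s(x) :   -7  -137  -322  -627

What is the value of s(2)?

From s(1) = -7 and s(3) = -137: 1a + c = -7 and 27a + c = -137.
Subtracting: 26a = -130, so a = -5; then c = -7 − (-5)·1 = -2.
So s(x) = -5x³ − 2, and s(2) = -42.

-42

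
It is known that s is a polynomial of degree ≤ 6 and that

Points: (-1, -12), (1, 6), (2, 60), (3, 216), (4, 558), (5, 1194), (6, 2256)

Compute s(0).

Write s(n) = an^6 + bn^5 + cn^4 + dn³ + en² + pn + q; the 7 given values yield a linear system in the 7 coefficients.
Solving, the top 2 coefficients vanish, and s(n) = n^4 + 4n³ + 2n² + 5n - 6.
Then s(0) = -6.

-6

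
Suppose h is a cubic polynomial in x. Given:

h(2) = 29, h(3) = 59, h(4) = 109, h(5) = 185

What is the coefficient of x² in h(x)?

Write h(x) = ax³ + bx² + cx + d; the 4 given values yield a linear system in the 4 coefficients.
Solving, h(x) = x³ + x² + 6x + 5.
The coefficient of x² is 1.

1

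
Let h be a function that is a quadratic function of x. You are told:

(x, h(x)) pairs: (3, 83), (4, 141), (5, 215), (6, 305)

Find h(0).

5

First differences: 58, 74, 90. Second differences: 16, 16.
Level-2 differences are constant, so h has degree 2.
Fitting a degree-2 polynomial gives h(x) = 8x² + 2x + 5.
Then h(0) = 5.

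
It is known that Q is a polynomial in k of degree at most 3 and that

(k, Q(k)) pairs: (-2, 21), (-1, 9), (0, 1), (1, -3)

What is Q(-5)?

First differences: -12, -8, -4. Second differences: 4, 4.
Level-2 differences are constant, so Q has degree 2.
Fitting a degree-2 polynomial gives Q(k) = 2k² - 6k + 1.
Then Q(-5) = 81.

81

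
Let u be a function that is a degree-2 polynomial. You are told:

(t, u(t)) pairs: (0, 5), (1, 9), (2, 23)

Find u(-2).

27

Write u(t) = at² + bt + c; the 3 given values yield a linear system in the 3 coefficients.
Solving, u(t) = 5t² - t + 5.
Then u(-2) = 27.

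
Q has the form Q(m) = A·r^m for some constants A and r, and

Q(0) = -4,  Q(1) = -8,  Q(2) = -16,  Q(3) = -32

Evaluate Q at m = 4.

Consecutive ratio: -8/(-4) = 2, and -16/(-8) = 2, so r = 2.
Then A·2^0 = -4 gives A = -4, and Q(m) = -4·2^m.
Q(4) = -4·2^4 = -64.

-64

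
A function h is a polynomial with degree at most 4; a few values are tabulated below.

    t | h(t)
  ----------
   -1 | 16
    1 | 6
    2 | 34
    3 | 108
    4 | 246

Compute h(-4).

Write h(t) = at^4 + bt³ + ct² + dt + e; the 5 given values yield a linear system in the 5 coefficients.
Solving, the leading coefficient vanishes, and h(t) = 3t³ + 5t² - 8t + 6.
Then h(-4) = -74.

-74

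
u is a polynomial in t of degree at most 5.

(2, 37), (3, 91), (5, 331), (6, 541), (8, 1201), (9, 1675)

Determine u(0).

Write u(t) = at^5 + bt^4 + ct³ + dt² + et + p; the 6 given values yield a linear system in the 6 coefficients.
Solving, the top 2 coefficients vanish, and u(t) = 2t³ + 2t² + 6t + 1.
Then u(0) = 1.

1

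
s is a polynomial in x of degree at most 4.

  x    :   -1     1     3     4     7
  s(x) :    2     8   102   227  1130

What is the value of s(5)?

428

Write s(x) = ax^4 + bx³ + cx² + dx + e; the 5 given values yield a linear system in the 5 coefficients.
Solving, the leading coefficient vanishes, and s(x) = 3x³ + 2x² + 3.
Then s(5) = 428.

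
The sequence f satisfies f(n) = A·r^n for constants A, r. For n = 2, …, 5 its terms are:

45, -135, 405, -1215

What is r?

Consecutive ratio: -135/45 = -3, and 405/(-135) = -3, so r = -3.
Then A·(-3)^2 = 45 gives A = 5, and f(n) = 5·(-3)^n.

-3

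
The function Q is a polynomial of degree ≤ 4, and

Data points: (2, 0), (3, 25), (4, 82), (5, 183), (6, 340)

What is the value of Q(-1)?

Write Q(n) = an^4 + bn³ + cn² + dn + e; the 5 given values yield a linear system in the 5 coefficients.
Solving, the leading coefficient vanishes, and Q(n) = 2n³ - 2n² - 3n - 2.
Then Q(-1) = -3.

-3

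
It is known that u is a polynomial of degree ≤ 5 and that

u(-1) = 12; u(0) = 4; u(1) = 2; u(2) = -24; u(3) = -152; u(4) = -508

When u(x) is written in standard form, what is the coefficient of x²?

First differences: -8, -2, -26, -128, -356. Second differences: 6, -24, -102, -228. Third differences: -30, -78, -126. Fourth differences: -48, -48.
Level-4 differences are constant, so u has degree 4.
Fitting a degree-4 polynomial gives u(x) = -2x^4 - x³ + 5x² - 4x + 4.
The coefficient of x² is 5.

5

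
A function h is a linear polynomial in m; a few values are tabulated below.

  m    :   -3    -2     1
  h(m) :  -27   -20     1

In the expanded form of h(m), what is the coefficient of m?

Write h(m) = am + b; the 3 given values yield a linear system in the 2 coefficients.
Solving, h(m) = 7m - 6.
The coefficient of m is 7.

7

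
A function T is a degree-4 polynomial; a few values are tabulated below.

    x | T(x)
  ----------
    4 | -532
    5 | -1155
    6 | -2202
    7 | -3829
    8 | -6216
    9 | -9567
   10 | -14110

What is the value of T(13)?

-37531

First differences: -623, -1047, -1627, -2387, -3351, -4543. Second differences: -424, -580, -760, -964, -1192. Third differences: -156, -180, -204, -228. Fourth differences: -24, -24, -24.
Level-4 differences are constant, so T has degree 4.
Fitting a degree-4 polynomial gives T(x) = -x^4 - 4x³ - x² - x.
Then T(13) = -37531.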